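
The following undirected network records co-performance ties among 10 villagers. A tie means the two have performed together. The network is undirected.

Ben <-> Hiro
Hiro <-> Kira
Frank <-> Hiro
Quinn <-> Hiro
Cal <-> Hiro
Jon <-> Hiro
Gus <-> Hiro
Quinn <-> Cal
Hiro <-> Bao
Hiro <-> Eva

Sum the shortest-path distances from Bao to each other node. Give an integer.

17

Distances from Bao: Ben:2, Cal:2, Eva:2, Frank:2, Gus:2, Hiro:1, Jon:2, Kira:2, Quinn:2.
Sum = 2 + 2 + 2 + 2 + 2 + 1 + 2 + 2 + 2 = 17.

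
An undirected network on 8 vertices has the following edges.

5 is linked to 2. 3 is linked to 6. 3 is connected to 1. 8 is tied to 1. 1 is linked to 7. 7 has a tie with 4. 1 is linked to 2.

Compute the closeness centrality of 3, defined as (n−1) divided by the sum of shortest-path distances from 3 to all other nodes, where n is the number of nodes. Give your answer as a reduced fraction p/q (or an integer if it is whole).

1/2

Distances from 3: 1:1, 2:2, 4:3, 5:3, 6:1, 7:2, 8:2. Sum = 14.
n = 8, so closeness = 7/14 = 1/2.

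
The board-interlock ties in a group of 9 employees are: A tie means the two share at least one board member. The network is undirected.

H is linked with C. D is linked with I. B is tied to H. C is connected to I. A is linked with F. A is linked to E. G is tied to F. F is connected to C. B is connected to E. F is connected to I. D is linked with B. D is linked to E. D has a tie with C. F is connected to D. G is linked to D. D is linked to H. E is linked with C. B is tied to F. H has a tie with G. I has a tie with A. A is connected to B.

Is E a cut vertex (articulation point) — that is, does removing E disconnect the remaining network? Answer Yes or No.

No

Even without E, every remaining node can still reach every other (the residual graph is connected), so E is not a cut vertex.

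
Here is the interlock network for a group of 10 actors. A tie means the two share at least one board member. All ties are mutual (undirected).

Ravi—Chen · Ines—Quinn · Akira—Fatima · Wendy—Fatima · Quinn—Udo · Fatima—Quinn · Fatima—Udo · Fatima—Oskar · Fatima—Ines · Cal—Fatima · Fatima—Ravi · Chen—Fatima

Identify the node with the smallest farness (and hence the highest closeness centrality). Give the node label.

Fatima

Farness (sum of distances to all others) for each node — Akira:17, Cal:17, Chen:16, Fatima:9, Ines:16, Oskar:17, Quinn:15, Ravi:16, Udo:16, Wendy:17.
The smallest farness is 9, for Fatima, so Fatima has the highest closeness.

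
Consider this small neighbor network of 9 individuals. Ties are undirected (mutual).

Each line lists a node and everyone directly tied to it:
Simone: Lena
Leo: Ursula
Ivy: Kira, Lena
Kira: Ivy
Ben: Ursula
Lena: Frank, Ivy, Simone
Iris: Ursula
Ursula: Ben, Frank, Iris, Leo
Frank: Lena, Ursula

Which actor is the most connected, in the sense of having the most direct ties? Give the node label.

Ursula

Degrees — Ben:1, Frank:2, Iris:1, Ivy:2, Kira:1, Lena:3, Leo:1, Simone:1, Ursula:4.
The maximum is 4, attained only by Ursula.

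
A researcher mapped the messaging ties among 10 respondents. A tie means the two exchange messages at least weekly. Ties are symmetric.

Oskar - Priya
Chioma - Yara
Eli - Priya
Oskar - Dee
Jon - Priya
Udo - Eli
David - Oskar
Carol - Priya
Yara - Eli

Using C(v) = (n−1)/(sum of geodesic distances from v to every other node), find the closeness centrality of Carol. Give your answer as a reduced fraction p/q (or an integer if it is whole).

Distances from Carol: Chioma:4, David:3, Dee:3, Eli:2, Jon:2, Oskar:2, Priya:1, Udo:3, Yara:3. Sum = 23.
n = 10, so closeness = 9/23.

9/23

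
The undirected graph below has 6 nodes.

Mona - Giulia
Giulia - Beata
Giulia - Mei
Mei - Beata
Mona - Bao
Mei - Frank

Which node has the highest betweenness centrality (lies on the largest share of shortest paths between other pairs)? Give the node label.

Unnormalized betweenness of each node: Bao:0, Beata:0, Frank:0, Giulia:6, Mei:4, Mona:4.
Giulia has the largest value, 6, making it the main broker — the node through which the most shortest paths run.

Giulia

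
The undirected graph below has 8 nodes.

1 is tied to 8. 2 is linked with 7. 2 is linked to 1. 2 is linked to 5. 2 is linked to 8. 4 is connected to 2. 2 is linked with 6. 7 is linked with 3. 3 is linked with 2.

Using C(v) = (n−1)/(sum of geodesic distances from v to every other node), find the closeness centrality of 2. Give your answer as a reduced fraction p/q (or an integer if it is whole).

Distances from 2: 1:1, 3:1, 4:1, 5:1, 6:1, 7:1, 8:1. Sum = 7.
n = 8, so closeness = 7/7 = 1.

1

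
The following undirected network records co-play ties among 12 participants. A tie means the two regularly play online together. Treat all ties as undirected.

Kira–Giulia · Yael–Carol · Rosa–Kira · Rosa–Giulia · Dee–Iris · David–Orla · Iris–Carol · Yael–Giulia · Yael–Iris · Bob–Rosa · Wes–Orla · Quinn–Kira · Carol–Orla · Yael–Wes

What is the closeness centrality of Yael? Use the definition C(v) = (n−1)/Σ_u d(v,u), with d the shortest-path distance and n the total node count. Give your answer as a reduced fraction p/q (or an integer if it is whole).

Distances from Yael: Bob:3, Carol:1, David:3, Dee:2, Giulia:1, Iris:1, Kira:2, Orla:2, Quinn:3, Rosa:2, Wes:1. Sum = 21.
n = 12, so closeness = 11/21.

11/21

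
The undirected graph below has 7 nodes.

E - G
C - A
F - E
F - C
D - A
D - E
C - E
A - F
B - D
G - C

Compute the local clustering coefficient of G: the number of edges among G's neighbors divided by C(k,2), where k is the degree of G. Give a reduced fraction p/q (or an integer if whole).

1

G's neighbors: C and E (k = 2).
Possible neighbor pairs: C(2,2) = 1. Edges among them: C–E → e = 1.
Clustering(G) = 1/1.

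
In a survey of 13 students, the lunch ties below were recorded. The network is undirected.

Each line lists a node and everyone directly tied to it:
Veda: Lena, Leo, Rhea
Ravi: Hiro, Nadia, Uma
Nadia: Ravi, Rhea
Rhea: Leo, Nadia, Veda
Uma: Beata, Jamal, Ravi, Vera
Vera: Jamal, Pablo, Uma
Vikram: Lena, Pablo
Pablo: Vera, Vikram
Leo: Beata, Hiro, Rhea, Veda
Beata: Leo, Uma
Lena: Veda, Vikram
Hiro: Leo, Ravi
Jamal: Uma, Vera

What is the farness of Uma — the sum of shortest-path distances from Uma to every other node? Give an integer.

25

Distances from Uma: Beata:1, Hiro:2, Jamal:1, Lena:4, Leo:2, Nadia:2, Pablo:2, Ravi:1, Rhea:3, Veda:3, Vera:1, Vikram:3.
Sum = 1 + 2 + 1 + 4 + 2 + 2 + 2 + 1 + 3 + 3 + 1 + 3 = 25.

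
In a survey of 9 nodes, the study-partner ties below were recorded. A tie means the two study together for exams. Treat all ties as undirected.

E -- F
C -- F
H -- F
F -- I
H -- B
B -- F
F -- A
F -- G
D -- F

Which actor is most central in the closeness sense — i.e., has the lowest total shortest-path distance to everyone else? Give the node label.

F

Farness (sum of distances to all others) for each node — A:15, B:14, C:15, D:15, E:15, F:8, G:15, H:14, I:15.
The smallest farness is 8, for F, so F has the highest closeness.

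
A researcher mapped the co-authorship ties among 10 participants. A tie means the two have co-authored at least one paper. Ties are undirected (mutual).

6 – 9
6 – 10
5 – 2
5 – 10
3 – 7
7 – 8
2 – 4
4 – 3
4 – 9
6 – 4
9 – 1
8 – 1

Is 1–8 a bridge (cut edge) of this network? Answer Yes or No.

Even without that edge, 1 still reaches 8 via 1 – 9 – 4 – 3 – 7 – 8, so the network stays connected. Not a bridge.

No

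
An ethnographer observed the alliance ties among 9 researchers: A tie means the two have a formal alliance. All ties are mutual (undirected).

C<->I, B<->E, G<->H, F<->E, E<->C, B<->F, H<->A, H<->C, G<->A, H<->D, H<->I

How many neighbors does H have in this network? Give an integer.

5

H is directly tied to A, C, D, G, and I. That is 5 neighbors, so the degree of H is 5.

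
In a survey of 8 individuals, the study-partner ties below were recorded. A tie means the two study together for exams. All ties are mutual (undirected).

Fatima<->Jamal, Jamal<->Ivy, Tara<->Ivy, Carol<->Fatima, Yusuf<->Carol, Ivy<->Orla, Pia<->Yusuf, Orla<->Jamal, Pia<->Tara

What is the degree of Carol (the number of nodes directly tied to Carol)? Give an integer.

2

Carol is directly tied to Fatima and Yusuf. That is 2 neighbors, so the degree of Carol is 2.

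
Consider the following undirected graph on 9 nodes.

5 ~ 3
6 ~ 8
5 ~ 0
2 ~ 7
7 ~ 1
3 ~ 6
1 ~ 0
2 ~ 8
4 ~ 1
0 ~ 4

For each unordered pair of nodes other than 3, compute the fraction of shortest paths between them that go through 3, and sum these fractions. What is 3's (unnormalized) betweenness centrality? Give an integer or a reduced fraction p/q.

11/2

Pairs whose geodesics pass through 3 — 6–1: 1/2; 6–4: 1; 6–0: 1; 6–5: 1; 8–0: 1/2; 8–5: 1; 2–5: 1/2.
All other pairs contribute 0.
Summing the contributions gives betweenness(3) = 11/2.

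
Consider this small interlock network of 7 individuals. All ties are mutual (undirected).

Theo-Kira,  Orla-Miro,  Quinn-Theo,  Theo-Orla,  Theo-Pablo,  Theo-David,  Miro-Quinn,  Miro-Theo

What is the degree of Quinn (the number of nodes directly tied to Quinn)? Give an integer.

Quinn is directly tied to Miro and Theo. That is 2 neighbors, so the degree of Quinn is 2.

2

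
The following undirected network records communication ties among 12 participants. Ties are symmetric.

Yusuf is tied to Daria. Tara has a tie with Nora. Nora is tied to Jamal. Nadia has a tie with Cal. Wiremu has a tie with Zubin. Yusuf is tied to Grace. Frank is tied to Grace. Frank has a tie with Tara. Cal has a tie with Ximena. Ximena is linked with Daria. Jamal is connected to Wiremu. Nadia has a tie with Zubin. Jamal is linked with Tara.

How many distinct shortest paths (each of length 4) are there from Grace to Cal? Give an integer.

The shortest distance is 4, and the only length-4 path is Grace–Yusuf–Daria–Ximena–Cal. So there is exactly 1 shortest path.

1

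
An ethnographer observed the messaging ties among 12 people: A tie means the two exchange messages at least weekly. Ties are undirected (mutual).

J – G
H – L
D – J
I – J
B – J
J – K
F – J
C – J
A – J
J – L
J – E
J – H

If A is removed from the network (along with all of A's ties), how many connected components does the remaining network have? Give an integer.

1

A's neighbors (J) remain reachable from one another through other ties, so the rest of the network stays in one piece.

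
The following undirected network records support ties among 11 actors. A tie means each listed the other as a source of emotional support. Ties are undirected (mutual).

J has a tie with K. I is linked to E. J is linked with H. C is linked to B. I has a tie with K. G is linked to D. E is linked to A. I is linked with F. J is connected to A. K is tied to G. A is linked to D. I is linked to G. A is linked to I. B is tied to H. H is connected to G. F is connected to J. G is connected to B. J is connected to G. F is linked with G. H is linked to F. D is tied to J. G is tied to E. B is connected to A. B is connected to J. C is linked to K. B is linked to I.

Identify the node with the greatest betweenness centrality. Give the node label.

G

Unnormalized betweenness of each node: A:83/30, B:683/105, C:1/4, D:1/5, E:1/5, F:8/15, G:181/21, H:11/28, I:851/210, J:583/105, K:41/14.
G has the largest value, 181/21, making it the main broker — the node through which the most shortest paths run.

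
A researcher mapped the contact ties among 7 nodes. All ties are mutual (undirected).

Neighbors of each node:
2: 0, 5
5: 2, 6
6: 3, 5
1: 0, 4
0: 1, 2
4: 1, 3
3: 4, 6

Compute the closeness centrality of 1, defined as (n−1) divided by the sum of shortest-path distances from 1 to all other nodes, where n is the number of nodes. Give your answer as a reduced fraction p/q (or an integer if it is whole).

Distances from 1: 0:1, 2:2, 3:2, 4:1, 5:3, 6:3. Sum = 12.
n = 7, so closeness = 6/12 = 1/2.

1/2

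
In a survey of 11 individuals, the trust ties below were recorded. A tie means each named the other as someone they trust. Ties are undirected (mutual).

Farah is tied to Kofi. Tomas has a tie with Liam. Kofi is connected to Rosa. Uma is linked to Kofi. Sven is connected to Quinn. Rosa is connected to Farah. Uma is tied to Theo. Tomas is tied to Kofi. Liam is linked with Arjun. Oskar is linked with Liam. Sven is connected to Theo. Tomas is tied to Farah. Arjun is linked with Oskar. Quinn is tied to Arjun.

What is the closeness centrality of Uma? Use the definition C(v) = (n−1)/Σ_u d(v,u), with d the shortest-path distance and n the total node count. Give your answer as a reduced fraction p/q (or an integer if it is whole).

Distances from Uma: Arjun:4, Farah:2, Kofi:1, Liam:3, Oskar:4, Quinn:3, Rosa:2, Sven:2, Theo:1, Tomas:2. Sum = 24.
n = 11, so closeness = 10/24 = 5/12.

5/12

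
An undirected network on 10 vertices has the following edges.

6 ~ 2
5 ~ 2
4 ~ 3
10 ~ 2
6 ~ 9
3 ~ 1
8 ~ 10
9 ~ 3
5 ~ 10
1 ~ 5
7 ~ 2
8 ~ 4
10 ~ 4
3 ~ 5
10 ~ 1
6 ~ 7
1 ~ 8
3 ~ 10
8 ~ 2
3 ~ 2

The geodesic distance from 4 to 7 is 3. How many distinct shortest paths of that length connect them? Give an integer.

3

The shortest distance is 3. The length-3 paths are: 4–8–2–7; 4–10–2–7; 4–3–2–7.
That gives 3 distinct shortest paths.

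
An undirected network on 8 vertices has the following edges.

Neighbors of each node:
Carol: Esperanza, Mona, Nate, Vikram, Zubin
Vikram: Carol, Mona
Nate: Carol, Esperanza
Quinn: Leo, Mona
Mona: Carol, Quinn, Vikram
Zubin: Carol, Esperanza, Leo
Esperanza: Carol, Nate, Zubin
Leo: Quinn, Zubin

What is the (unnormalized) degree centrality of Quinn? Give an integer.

Quinn is directly tied to Leo and Mona. That is 2 neighbors, so the degree of Quinn is 2.

2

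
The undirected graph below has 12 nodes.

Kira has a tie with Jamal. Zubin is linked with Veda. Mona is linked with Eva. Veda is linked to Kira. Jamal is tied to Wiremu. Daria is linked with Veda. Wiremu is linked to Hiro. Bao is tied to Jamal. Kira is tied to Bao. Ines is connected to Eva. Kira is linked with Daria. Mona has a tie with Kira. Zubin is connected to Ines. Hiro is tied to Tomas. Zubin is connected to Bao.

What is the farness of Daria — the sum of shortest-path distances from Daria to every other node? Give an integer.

Distances from Daria: Bao:2, Eva:3, Hiro:4, Ines:3, Jamal:2, Kira:1, Mona:2, Tomas:5, Veda:1, Wiremu:3, Zubin:2.
Sum = 2 + 3 + 4 + 3 + 2 + 1 + 2 + 5 + 1 + 3 + 2 = 28.

28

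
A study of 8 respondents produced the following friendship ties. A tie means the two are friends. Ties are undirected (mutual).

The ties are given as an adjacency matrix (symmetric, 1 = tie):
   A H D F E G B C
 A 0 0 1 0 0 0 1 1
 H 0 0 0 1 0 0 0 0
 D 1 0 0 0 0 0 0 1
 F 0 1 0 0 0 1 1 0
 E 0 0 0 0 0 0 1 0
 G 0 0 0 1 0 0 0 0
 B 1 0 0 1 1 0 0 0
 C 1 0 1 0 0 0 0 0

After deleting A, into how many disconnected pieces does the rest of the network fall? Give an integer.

Without A, the remaining ties split the others into: {B, E, F, G, H}; {C, D}.
That's 2 separate components.

2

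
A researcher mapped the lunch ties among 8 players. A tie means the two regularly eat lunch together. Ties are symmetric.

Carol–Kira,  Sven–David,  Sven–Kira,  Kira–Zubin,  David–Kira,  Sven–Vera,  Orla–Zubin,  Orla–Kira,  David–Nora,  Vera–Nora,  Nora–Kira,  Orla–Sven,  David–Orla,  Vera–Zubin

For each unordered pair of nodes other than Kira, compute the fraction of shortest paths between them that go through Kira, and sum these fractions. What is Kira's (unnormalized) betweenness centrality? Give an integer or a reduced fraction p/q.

Pairs whose geodesics pass through Kira — Carol–Orla: 1; Carol–Nora: 1; Carol–Sven: 1; Carol–David: 1; Carol–Zubin: 1; Carol–Vera: 3/3; Orla–Nora: 1/2; Nora–Sven: 1/3; Nora–Zubin: 1/2; Sven–Zubin: 1/3; David–Zubin: 1/2.
All other pairs contribute 0.
Summing the contributions gives betweenness(Kira) = 49/6.

49/6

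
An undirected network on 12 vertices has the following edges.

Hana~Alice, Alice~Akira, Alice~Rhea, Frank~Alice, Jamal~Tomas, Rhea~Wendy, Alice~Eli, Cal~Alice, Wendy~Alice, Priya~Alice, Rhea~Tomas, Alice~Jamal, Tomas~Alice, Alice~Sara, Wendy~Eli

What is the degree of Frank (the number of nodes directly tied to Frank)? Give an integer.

1

Frank is directly tied to Alice. That is 1 neighbor, so the degree of Frank is 1.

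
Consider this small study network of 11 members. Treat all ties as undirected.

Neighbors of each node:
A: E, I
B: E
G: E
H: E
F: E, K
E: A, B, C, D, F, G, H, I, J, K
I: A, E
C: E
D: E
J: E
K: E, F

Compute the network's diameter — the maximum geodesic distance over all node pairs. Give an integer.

Eccentricity of each node (its greatest distance to any other): A:2, B:2, C:2, D:2, E:1, F:2, G:2, H:2, I:2, J:2, K:2.
The maximum eccentricity is 2, realized for instance by the pair B–G via B – E – G. So the diameter is 2.

2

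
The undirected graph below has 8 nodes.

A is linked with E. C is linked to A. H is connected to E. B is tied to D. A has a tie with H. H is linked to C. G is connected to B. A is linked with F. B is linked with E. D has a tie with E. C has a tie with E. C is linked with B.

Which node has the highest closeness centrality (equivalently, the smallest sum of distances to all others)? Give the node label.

Farness (sum of distances to all others) for each node — A:11, B:11, C:10, D:13, E:9, F:17, G:17, H:12.
The smallest farness is 9, for E, so E has the highest closeness.

E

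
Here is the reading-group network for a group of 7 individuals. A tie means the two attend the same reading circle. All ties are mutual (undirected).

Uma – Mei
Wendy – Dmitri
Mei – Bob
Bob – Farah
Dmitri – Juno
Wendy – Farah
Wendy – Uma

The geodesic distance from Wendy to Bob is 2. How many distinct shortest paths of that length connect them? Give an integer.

1

The shortest distance is 2, and the only length-2 path is Wendy–Farah–Bob. So there is exactly 1 shortest path.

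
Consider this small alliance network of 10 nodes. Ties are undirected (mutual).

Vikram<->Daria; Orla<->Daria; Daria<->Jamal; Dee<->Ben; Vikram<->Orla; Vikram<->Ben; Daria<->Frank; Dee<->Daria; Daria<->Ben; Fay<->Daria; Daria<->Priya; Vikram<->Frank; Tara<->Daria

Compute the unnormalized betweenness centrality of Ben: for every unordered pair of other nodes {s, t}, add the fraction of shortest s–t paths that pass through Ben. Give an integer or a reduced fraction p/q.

Pairs whose geodesics pass through Ben — Vikram–Dee: 1/2.
All other pairs contribute 0.
Summing the contributions gives betweenness(Ben) = 1/2.

1/2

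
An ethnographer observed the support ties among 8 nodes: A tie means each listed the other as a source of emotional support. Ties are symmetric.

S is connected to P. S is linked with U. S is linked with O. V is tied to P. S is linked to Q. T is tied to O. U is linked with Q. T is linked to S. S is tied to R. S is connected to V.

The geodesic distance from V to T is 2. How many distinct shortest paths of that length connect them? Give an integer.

The shortest distance is 2, and the only length-2 path is V–S–T. So there is exactly 1 shortest path.

1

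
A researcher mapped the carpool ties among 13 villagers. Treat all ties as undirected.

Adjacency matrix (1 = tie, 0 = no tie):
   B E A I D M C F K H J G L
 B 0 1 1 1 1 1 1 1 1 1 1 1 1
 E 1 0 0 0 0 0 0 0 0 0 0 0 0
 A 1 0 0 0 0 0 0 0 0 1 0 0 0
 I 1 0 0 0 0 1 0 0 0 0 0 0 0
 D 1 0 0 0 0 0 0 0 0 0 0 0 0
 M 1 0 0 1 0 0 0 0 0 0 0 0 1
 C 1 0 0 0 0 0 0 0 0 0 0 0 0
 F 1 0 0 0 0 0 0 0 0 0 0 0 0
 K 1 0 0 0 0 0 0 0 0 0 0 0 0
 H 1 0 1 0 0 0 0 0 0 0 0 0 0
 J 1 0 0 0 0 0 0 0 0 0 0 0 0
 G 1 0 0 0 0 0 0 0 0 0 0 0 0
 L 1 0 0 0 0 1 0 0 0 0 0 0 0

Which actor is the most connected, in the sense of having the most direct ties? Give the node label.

Degrees — A:2, B:12, C:1, D:1, E:1, F:1, G:1, H:2, I:2, J:1, K:1, L:2, M:3.
The maximum is 12, attained only by B.

B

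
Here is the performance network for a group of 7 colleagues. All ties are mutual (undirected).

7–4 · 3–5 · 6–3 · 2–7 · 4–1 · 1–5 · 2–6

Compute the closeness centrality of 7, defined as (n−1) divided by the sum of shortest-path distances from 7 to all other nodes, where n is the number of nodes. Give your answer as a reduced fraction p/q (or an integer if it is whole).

1/2

Distances from 7: 1:2, 2:1, 3:3, 4:1, 5:3, 6:2. Sum = 12.
n = 7, so closeness = 6/12 = 1/2.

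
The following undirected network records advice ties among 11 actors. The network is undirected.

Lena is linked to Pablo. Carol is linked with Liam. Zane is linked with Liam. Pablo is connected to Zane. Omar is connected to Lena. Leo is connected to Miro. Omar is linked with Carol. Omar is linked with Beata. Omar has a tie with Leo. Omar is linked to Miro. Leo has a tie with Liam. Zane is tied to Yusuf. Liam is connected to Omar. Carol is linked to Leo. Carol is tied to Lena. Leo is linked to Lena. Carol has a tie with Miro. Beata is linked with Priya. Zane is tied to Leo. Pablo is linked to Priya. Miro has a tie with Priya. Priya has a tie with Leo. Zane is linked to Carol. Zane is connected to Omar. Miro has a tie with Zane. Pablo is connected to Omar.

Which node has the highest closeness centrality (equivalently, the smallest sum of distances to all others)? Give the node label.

Omar

Farness (sum of distances to all others) for each node — Beata:19, Carol:14, Lena:17, Leo:13, Liam:16, Miro:15, Omar:12, Pablo:16, Priya:17, Yusuf:22, Zane:13.
The smallest farness is 12, for Omar, so Omar has the highest closeness.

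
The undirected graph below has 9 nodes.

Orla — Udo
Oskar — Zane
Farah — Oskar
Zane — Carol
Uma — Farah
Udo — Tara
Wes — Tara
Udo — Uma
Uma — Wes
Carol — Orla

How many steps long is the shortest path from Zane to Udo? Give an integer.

One shortest route is Zane – Carol – Orla – Udo, which uses 3 edges, and at distance 2 from Zane we only reach {Farah, Orla}, which does not include Udo. So d(Zane,Udo) = 3.

3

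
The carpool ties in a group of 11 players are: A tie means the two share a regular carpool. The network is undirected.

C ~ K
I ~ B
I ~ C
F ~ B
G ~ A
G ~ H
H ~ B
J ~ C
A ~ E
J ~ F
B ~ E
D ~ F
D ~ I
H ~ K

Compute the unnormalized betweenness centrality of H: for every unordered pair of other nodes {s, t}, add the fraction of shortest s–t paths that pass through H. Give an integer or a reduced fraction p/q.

11

Pairs whose geodesics pass through H — K–F: 1/2; K–B: 1; K–E: 1; K–A: 1; K–G: 1; C–A: 1/2; C–G: 1; J–G: 2/2; F–G: 1; D–G: 2/2; I–G: 1; B–G: 1.
All other pairs contribute 0.
Summing the contributions gives betweenness(H) = 11.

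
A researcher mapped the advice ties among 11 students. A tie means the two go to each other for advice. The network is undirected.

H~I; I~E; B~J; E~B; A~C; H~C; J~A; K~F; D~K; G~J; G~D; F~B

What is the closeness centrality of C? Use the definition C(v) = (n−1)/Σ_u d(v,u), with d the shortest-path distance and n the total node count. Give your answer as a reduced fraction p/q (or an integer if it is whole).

5/14

Distances from C: A:1, B:3, D:4, E:3, F:4, G:3, H:1, I:2, J:2, K:5. Sum = 28.
n = 11, so closeness = 10/28 = 5/14.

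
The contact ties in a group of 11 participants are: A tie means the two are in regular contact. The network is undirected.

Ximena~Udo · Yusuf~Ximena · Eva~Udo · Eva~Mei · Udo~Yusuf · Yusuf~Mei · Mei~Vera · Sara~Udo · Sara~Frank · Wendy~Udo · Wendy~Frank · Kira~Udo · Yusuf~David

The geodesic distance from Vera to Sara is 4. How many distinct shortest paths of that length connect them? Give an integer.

2

The shortest distance is 4. The length-4 paths are: Vera–Mei–Yusuf–Udo–Sara; Vera–Mei–Eva–Udo–Sara.
That gives 2 distinct shortest paths.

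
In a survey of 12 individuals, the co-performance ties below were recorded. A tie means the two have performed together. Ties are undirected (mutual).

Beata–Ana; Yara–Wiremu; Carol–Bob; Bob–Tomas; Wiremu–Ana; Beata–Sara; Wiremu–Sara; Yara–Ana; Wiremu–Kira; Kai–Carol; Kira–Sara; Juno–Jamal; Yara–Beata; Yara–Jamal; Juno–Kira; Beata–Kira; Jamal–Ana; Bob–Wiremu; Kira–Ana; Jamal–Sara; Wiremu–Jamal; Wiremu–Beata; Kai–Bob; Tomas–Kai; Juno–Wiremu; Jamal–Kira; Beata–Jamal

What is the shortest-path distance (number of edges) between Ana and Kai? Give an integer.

One shortest route is Ana – Wiremu – Bob – Kai, which uses 3 edges, and at distance 2 from Ana we only reach {Bob, Juno, Sara}, which does not include Kai. So d(Ana,Kai) = 3.

3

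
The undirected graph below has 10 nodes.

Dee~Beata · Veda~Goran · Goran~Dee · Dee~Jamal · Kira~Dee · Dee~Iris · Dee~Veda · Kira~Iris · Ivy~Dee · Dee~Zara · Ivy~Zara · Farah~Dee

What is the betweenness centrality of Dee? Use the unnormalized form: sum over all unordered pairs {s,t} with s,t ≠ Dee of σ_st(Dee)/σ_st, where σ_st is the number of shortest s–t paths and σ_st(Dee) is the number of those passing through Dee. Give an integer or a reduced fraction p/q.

33

Pairs whose geodesics pass through Dee — Veda–Ivy: 1; Veda–Farah: 1; Veda–Jamal: 1; Veda–Zara: 1; Veda–Iris: 1; Veda–Kira: 1; Veda–Beata: 1; Ivy–Farah: 1; Ivy–Jamal: 1; Ivy–Goran: 1; Ivy–Iris: 1; Ivy–Kira: 1; Ivy–Beata: 1; Farah–Jamal: 1 … (+19 more pairs).
All other pairs contribute 0.
Summing the contributions gives betweenness(Dee) = 33.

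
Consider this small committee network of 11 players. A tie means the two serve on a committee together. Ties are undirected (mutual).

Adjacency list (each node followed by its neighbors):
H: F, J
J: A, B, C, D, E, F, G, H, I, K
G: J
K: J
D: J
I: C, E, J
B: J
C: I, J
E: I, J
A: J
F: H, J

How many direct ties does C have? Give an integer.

C is directly tied to I and J. That is 2 neighbors, so the degree of C is 2.

2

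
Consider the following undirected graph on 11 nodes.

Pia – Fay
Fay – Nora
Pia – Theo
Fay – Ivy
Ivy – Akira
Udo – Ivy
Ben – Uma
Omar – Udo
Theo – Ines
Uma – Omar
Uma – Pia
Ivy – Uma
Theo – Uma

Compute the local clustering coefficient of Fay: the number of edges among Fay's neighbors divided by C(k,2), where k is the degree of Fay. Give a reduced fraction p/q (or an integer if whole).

Fay's neighbors: Ivy, Nora, and Pia (k = 3).
Possible neighbor pairs: C(3,2) = 3. Edges among them: none → e = 0.
Clustering(Fay) = 0/3 = 0.

0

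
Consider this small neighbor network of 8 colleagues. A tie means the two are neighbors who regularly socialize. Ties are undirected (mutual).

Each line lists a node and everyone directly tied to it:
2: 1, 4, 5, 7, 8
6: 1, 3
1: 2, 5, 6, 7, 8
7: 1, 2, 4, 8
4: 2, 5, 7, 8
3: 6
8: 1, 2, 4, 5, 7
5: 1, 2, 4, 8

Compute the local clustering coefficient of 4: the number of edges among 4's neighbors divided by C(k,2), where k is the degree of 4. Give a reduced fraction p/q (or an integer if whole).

5/6

4's neighbors: 2, 5, 7, and 8 (k = 4).
Possible neighbor pairs: C(4,2) = 6. Edges among them: 2–5, 2–7, 2–8, 5–8, 7–8 → e = 5.
Clustering(4) = 5/6.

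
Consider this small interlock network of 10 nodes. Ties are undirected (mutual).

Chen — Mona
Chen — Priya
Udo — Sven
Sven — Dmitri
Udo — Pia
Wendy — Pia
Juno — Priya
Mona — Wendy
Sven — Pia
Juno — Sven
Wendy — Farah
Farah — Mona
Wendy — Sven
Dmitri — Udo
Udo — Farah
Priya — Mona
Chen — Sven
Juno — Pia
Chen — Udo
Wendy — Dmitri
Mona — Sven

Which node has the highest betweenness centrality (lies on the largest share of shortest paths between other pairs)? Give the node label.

Unnormalized betweenness of each node: Chen:31/15, Dmitri:1/4, Farah:7/12, Juno:23/15, Mona:22/5, Pia:19/12, Priya:7/6, Sven:451/60, Udo:37/10, Wendy:16/5.
Sven has the largest value, 451/60, making it the main broker — the node through which the most shortest paths run.

Sven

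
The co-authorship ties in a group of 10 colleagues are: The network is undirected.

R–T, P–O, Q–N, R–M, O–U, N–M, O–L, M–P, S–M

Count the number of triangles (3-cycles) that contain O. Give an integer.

O's neighbors are L, P, and U, but none of them are tied to each other, so no triangle contains O.

0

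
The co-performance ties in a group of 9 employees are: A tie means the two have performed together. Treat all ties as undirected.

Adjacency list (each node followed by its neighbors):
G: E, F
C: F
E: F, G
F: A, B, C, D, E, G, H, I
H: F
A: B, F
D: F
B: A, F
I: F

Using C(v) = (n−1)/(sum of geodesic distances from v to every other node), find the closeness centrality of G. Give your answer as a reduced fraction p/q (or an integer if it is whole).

4/7

Distances from G: A:2, B:2, C:2, D:2, E:1, F:1, H:2, I:2. Sum = 14.
n = 9, so closeness = 8/14 = 4/7.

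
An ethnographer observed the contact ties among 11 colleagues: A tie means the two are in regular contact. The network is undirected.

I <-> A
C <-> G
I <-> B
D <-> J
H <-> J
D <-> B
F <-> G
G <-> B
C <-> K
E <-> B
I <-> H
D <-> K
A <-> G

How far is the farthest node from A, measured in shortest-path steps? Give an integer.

Distances from A: B:2, C:2, D:3, E:3, F:2, G:1, H:2, I:1, J:3, K:3.
The largest is 3 (to E, D, J, and K), so the eccentricity of A is 3.

3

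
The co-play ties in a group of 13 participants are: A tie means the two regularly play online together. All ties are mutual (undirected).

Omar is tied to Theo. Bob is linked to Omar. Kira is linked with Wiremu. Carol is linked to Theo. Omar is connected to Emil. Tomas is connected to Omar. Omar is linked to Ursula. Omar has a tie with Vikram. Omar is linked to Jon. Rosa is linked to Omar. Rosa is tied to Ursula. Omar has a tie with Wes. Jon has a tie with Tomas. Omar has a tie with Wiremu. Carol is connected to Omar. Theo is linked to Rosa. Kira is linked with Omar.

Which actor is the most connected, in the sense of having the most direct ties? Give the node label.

Degrees — Bob:1, Carol:2, Emil:1, Jon:2, Kira:2, Omar:12, Rosa:3, Theo:3, Tomas:2, Ursula:2, Vikram:1, Wes:1, Wiremu:2.
The maximum is 12, attained only by Omar.

Omar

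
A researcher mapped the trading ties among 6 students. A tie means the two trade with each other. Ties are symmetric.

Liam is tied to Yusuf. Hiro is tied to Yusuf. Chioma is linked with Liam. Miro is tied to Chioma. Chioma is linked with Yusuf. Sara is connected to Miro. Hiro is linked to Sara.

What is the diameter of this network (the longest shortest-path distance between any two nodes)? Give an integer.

Eccentricity of each node (its greatest distance to any other): Chioma:2, Hiro:2, Liam:3, Miro:2, Sara:3, Yusuf:2.
The maximum eccentricity is 3, realized for instance by the pair Sara–Liam via Sara – Miro – Chioma – Liam. So the diameter is 3.

3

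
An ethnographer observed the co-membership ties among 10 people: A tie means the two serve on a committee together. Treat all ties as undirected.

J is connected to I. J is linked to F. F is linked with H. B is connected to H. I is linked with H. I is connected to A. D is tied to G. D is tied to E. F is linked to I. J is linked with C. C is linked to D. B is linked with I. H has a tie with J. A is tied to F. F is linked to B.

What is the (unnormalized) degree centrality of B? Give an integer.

B is directly tied to F, H, and I. That is 3 neighbors, so the degree of B is 3.

3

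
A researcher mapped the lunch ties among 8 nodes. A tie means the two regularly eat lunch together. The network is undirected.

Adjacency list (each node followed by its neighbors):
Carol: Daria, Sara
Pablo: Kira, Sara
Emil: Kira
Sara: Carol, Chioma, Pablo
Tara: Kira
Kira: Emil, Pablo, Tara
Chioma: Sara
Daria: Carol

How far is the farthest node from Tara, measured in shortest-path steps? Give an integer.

5

Distances from Tara: Carol:4, Chioma:4, Daria:5, Emil:2, Kira:1, Pablo:2, Sara:3.
The largest is 5 (to Daria), so the eccentricity of Tara is 5.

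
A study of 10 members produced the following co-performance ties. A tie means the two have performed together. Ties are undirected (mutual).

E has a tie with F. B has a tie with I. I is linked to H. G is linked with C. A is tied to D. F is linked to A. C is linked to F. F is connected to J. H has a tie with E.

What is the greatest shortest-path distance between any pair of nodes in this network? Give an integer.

6

Eccentricity of each node (its greatest distance to any other): A:5, B:6, C:5, D:6, E:3, F:4, G:6, H:4, I:5, J:5.
The maximum eccentricity is 6, realized for instance by the pair B–G via B – I – H – E – F – C – G. So the diameter is 6.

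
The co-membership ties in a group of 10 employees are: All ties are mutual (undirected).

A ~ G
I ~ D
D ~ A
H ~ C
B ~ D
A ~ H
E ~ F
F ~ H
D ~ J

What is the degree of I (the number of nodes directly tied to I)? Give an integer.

1

I is directly tied to D. That is 1 neighbor, so the degree of I is 1.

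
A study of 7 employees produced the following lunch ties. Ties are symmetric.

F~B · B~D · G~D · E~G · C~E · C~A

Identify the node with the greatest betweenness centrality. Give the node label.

Unnormalized betweenness of each node: A:0, B:5, C:5, D:8, E:8, F:0, G:9.
G has the largest value, 9, making it the main broker — the node through which the most shortest paths run.

G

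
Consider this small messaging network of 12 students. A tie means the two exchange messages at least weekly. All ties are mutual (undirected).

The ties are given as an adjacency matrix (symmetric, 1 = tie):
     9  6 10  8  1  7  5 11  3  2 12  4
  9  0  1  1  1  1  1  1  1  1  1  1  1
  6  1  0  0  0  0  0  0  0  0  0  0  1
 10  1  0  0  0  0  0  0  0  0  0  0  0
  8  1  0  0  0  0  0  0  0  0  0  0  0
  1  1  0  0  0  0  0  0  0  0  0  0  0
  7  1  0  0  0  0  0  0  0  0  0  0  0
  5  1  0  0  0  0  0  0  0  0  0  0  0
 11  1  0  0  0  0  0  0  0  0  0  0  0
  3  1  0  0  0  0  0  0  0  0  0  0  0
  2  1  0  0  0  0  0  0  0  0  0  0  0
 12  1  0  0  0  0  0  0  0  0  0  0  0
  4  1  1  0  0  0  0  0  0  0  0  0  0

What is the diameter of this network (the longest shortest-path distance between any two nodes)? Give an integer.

2

Eccentricity of each node (its greatest distance to any other): 1:2, 2:2, 3:2, 4:2, 5:2, 6:2, 7:2, 8:2, 9:1, 10:2, 11:2, 12:2.
The maximum eccentricity is 2, realized for instance by the pair 6–10 via 6 – 9 – 10. So the diameter is 2.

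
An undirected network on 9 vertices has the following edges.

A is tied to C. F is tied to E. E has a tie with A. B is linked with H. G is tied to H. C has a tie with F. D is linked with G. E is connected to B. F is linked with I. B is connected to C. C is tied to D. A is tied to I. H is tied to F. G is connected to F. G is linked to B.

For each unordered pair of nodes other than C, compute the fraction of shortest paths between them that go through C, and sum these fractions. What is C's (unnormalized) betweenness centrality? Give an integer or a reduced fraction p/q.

Pairs whose geodesics pass through C — B–A: 1/2; B–I: 2/6; B–D: 1/2; B–F: 1/4; H–A: 2/5; A–D: 1; A–G: 3/6; A–F: 1/3; I–D: 2/3; D–E: 3/5; D–F: 1/2.
All other pairs contribute 0.
Summing the contributions gives betweenness(C) = 67/12.

67/12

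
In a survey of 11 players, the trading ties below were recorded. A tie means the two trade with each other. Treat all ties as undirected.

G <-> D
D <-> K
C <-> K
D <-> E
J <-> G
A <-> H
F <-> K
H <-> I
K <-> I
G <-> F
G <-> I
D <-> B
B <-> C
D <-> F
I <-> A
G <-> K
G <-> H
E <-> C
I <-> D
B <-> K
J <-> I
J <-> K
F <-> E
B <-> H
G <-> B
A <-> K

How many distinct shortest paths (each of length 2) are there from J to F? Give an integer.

The shortest distance is 2. The length-2 paths are: J–G–F; J–K–F.
That gives 2 distinct shortest paths.

2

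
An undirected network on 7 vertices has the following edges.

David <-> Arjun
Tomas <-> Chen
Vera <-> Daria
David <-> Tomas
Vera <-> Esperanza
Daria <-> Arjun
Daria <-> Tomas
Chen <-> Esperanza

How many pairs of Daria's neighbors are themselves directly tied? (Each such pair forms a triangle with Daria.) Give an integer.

Daria's neighbors are Arjun, Tomas, and Vera, but none of them are tied to each other, so no triangle contains Daria.

0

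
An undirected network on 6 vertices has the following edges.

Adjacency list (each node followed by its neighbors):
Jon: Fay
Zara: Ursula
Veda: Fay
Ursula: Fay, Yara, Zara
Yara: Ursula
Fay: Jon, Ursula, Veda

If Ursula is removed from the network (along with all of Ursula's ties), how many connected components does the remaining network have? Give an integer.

Without Ursula, the remaining ties split the others into: {Fay, Jon, Veda}; {Yara}; {Zara}.
That's 3 separate components.

3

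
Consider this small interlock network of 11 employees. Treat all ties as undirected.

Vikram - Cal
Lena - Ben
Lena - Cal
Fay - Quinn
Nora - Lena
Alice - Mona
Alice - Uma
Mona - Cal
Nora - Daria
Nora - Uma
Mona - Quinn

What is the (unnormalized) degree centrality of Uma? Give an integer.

2

Uma is directly tied to Alice and Nora. That is 2 neighbors, so the degree of Uma is 2.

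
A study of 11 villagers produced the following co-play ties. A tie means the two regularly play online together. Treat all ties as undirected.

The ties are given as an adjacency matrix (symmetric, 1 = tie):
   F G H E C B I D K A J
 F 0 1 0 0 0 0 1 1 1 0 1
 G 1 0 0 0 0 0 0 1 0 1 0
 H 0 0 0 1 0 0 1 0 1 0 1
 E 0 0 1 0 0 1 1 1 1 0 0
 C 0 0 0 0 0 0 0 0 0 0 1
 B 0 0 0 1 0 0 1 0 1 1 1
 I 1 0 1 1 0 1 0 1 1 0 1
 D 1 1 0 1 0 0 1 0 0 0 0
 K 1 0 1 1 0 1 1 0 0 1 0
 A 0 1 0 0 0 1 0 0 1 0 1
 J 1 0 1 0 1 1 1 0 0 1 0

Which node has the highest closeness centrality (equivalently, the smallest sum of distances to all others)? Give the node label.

Farness (sum of distances to all others) for each node — A:16, B:15, C:23, D:17, E:16, F:15, G:19, H:17, I:13, J:14, K:15.
The smallest farness is 13, for I, so I has the highest closeness.

I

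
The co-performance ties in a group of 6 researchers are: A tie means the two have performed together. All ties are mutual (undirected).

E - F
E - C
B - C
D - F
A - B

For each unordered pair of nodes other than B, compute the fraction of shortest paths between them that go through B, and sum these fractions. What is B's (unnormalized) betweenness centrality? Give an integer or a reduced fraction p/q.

4

Pairs whose geodesics pass through B — F–A: 1; C–A: 1; A–E: 1; A–D: 1.
All other pairs contribute 0.
Summing the contributions gives betweenness(B) = 4.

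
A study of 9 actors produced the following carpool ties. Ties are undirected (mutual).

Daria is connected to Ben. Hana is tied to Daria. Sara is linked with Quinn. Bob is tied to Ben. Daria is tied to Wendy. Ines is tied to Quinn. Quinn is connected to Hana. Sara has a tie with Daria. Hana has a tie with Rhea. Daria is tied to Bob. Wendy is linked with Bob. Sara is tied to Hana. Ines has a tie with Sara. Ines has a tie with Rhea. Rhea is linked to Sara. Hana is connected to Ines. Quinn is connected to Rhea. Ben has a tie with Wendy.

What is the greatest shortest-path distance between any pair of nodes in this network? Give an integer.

Eccentricity of each node (its greatest distance to any other): Ben:3, Bob:3, Daria:2, Hana:2, Ines:3, Quinn:3, Rhea:3, Sara:2, Wendy:3.
The maximum eccentricity is 3, realized for instance by the pair Ben–Ines via Ben – Daria – Hana – Ines. So the diameter is 3.

3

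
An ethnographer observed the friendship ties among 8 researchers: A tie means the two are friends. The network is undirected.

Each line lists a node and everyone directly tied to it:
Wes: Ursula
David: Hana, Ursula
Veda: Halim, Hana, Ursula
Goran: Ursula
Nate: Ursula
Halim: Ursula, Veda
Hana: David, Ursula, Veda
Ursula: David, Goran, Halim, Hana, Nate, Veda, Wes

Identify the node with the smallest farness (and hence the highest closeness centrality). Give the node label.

Ursula

Farness (sum of distances to all others) for each node — David:12, Goran:13, Halim:12, Hana:11, Nate:13, Ursula:7, Veda:11, Wes:13.
The smallest farness is 7, for Ursula, so Ursula has the highest closeness.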